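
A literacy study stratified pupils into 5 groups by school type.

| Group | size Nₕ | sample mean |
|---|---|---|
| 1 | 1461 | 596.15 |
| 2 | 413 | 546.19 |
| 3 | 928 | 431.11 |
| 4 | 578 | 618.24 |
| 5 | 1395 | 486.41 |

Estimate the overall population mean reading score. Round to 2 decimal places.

N = 4775; weights Wₕ = Nₕ/N = (0.3060, 0.0865, 0.1943, 0.1210, 0.2921).
x̄_st = Σ Wₕ·x̄ₕ = 0.3060·596.15 + 0.0865·546.19 + 0.1943·431.11 + 0.1210·618.24 + 0.2921·486.41 ≈ 530.3678...
→ 530.37.

530.37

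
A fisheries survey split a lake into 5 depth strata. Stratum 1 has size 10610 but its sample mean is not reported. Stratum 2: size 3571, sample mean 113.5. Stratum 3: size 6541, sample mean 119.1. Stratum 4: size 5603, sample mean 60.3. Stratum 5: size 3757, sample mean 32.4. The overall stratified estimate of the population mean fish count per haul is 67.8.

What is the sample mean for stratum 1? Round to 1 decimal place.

N = 10610 + 3571 + 6541 + 5603 + 3757 = 30082.
Overall total = μ·N = 67.8·30082 = 2039559.6.
Subtract the known strata: 3571·113.5 + 6541·119.1 + 5603·60.3 + 3757·32.4 = 1643929.3.
Remaining total for stratum 1: 2039559.6 − 1643929.3 = 395630.3.
Divide by its size: 395630.3 / 10610 = 37.288... → 37.3.

37.3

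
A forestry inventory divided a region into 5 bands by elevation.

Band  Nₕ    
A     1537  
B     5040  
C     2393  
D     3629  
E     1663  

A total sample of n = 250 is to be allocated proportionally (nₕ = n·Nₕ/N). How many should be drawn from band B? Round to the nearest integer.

88

N = 1537 + 5040 + 2393 + 3629 + 1663 = 14262.
n_B = 250·5040/14262 = 88.347... → 88.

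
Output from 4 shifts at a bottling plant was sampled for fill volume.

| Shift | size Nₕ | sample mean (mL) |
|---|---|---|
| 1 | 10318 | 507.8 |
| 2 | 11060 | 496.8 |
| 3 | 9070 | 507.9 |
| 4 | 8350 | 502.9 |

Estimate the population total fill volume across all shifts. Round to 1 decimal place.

19539956.4

1: 10318·507.8 = 5239480.4
2: 11060·496.8 = 5494608
3: 9070·507.9 = 4606653
4: 8350·502.9 = 4199215
τ̂ = Σ Nₕx̄ₕ = 19539956.4.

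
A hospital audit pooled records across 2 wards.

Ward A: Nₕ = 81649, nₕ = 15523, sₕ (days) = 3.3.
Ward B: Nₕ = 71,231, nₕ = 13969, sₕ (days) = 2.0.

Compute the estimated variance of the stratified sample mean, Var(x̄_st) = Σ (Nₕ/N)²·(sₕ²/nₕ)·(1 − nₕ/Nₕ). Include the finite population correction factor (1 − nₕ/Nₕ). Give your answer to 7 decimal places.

N = 152880; Wₕ = Nₕ/N.
ward A: (81649/152880)²·3.3²/15523·(1 − 15523/81649) = 0.0001620593
ward B: (71231/152880)²·2.0²/13969·(1 − 13969/71231) = 0.0000499722
Sum = 0.0002120316 → 0.0002120.

0.0002120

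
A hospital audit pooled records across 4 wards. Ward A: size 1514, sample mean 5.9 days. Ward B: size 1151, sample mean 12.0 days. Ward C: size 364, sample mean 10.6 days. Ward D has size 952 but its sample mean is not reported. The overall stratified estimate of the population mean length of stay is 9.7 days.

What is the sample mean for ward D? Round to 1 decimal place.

Σ Nₕx̄ₕ = N·μ, so 952·x̄_D = 3981·9.7 − (1514·5.9 + 1151·12.0 + 364·10.6).
= 38615.7 − 26603 = 12012.7.
x̄_D = 12012.7 / 952 = 12.618... → 12.6.

12.6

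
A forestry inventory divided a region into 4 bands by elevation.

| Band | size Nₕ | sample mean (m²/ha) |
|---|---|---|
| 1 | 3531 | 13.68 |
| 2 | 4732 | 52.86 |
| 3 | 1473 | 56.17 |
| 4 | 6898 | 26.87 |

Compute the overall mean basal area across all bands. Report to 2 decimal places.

N = 3531 + 4732 + 1473 + 6898 = 16634.
Weight each subgroup mean by Nₕ/N and sum.
Σ Nₕx̄ₕ = 3531·13.68 + 4732·52.86 + 1473·56.17 + 6898·26.87 = 48304.08 + 250133.52 + 82738.41 + 185349.26 = 566525.27.
Divide by N: 566525.27 / 16634 = 34.0583... → 34.06.

34.06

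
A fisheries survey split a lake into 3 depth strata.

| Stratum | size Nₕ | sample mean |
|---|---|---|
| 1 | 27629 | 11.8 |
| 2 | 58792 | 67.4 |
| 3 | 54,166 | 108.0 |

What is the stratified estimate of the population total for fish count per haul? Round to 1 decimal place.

1: 27629·11.8 = 326022.2
2: 58792·67.4 = 3962580.8
3: 54166·108.0 = 5849928
τ̂ = Σ Nₕx̄ₕ = 10138531.0.

10138531.0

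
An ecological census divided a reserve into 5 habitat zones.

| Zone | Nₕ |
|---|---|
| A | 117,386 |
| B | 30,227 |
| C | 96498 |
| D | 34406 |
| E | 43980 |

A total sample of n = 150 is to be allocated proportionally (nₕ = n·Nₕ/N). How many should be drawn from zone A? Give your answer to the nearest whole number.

Share of zone A = 117386/322497 = 0.36399.
Allocate 150 × 0.36399 = 54.599... → 55.

55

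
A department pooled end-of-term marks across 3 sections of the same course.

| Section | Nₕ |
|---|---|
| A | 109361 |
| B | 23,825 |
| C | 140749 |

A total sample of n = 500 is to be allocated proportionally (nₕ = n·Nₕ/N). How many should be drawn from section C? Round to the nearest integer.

N = 109361 + 23825 + 140749 = 273935.
n_C = 500·140749/273935 = 256.902... → 257.

257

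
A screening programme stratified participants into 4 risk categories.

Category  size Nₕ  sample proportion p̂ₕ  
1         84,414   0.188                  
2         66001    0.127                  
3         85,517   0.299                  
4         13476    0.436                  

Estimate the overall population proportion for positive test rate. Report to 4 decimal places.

N = 84414 + 66001 + 85517 + 13476 = 249408.
Overall proportion = Σ (Nₕ/N)·p̂ₕ.
Σ Nₕp̂ₕ = 15869.832 + 8382.127 + 25569.583 + 5875.536 = 55697.078.
55697.078 / 249408 = 0.223317... → 0.2233.

0.2233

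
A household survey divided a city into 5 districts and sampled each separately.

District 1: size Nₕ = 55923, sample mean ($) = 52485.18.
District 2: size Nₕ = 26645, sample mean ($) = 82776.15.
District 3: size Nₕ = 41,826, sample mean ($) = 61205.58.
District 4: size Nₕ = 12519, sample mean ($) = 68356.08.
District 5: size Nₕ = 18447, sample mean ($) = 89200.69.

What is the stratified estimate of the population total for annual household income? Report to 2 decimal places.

10201918720.92

Population total = Σ Nₕ·x̄ₕ (each stratum's size times its mean).
55923·52485.18 + 26645·82776.15 + 41826·61205.58 + 12519·68356.08 + 18447·89200.69 = 2935128721.14 + 2205570516.75 + 2559984589.08 + 855749765.52 + 1645485128.43 = 10201918720.92.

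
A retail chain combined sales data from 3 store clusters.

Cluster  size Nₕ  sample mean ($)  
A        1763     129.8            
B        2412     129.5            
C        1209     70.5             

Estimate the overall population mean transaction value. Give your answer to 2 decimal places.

116.35

N = 1763 + 2412 + 1209 = 5384.
The stratified mean weights each stratum mean by its population share Nₕ/N.
Σ Nₕx̄ₕ = 1763·129.8 + 2412·129.5 + 1209·70.5 = 228837.4 + 312354 + 85234.5 = 626425.9.
Divide by N: 626425.9 / 5384 = 116.3495... → 116.35.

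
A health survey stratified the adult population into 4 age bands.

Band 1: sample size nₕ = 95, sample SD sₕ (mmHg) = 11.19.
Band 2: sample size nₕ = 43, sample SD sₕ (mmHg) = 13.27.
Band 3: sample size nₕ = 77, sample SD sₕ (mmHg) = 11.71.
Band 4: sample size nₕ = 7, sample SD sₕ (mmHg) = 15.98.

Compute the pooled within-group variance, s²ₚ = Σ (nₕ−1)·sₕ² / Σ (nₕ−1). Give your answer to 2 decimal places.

1: (95−1)·11.19² = 94·125.2161 = 11770.3134
2: (43−1)·13.27² = 42·176.0929 = 7395.9018
3: (77−1)·11.71² = 76·137.1241 = 10421.4316
4: (7−1)·15.98² = 6·255.3604 = 1532.1624
Numerator = 31119.8092; denominator = Σ(nₕ−1) = 218.
s²ₚ = 31119.8092/218 = 142.7514... → 142.75.

142.75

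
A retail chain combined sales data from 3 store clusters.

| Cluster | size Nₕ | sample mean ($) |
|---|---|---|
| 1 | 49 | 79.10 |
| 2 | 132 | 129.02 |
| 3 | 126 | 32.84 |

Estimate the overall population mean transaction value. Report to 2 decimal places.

N = 49 + 132 + 126 = 307.
Overall mean = Σ (Nₕ/N)·x̄ₕ — weight by population share, not a simple average.
Σ Nₕx̄ₕ = 49·79.10 + 132·129.02 + 126·32.84 = 3875.9 + 17030.64 + 4137.84 = 25044.38.
Divide by N: 25044.38 / 307 = 81.5778... → 81.58.

81.58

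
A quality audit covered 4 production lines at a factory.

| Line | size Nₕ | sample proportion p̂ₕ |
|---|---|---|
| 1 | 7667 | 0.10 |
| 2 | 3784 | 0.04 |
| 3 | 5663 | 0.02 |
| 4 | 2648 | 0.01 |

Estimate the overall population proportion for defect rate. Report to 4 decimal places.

Wₕ = Nₕ/N with N = 19762: 0.3880, 0.1915, 0.2866, 0.1340.
p̂_st = 0.3880·0.10 + 0.1915·0.04 + 0.2866·0.02 + 0.1340·0.01 ≈ 0.053527... → 0.0535.

0.0535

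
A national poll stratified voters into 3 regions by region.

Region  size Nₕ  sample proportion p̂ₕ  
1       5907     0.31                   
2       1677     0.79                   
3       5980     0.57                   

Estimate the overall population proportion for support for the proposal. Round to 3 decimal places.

Wₕ = Nₕ/N with N = 13564: 0.4355, 0.1236, 0.4409.
p̂_st = 0.4355·0.31 + 0.1236·0.79 + 0.4409·0.57 ≈ 0.48397... → 0.484.

0.484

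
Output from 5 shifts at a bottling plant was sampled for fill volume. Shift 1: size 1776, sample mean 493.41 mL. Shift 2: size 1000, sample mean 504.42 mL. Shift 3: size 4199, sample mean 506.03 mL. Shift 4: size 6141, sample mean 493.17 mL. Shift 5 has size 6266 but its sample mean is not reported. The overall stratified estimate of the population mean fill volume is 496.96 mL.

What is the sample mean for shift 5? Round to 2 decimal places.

494.41

N = 1776 + 1000 + 4199 + 6141 + 6266 = 19382.
Overall total = μ·N = 496.96·19382 = 9632078.72.
Subtract the known strata: 1776·493.41 + 1000·504.42 + 4199·506.03 + 6141·493.17 = 6534093.1.
Remaining total for shift 5: 9632078.72 − 6534093.1 = 3097985.62.
Divide by its size: 3097985.62 / 6266 = 494.4120... → 494.41.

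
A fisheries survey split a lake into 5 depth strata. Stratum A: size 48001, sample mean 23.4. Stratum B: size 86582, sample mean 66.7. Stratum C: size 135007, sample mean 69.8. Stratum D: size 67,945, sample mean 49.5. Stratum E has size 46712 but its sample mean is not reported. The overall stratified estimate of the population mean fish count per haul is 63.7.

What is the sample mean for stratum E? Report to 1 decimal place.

N = 48001 + 86582 + 135007 + 67945 + 46712 = 384247.
Overall total = μ·N = 63.7·384247 = 24476533.9.
Subtract the known strata: 48001·23.4 + 86582·66.7 + 135007·69.8 + 67945·49.5 = 19685008.9.
Remaining total for stratum E: 24476533.9 − 19685008.9 = 4791525.
Divide by its size: 4791525 / 46712 = 102.576... → 102.6.

102.6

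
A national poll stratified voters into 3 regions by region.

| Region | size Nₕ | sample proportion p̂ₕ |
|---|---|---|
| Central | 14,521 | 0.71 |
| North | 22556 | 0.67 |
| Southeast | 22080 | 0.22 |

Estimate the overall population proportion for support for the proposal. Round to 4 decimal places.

0.5119

Wₕ = Nₕ/N with N = 59157: 0.2455, 0.3813, 0.3732.
p̂_st = 0.2455·0.71 + 0.3813·0.67 + 0.3732·0.22 ≈ 0.511859... → 0.5119.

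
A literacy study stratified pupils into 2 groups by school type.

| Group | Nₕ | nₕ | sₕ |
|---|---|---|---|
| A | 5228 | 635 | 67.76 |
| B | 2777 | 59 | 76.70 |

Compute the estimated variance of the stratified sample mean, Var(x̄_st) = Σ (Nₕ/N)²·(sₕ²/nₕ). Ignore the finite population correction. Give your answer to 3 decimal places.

15.084

N = 8005; Wₕ = Nₕ/N.
group A: (5228/8005)²·67.76²/635 = 3.084051
group B: (2777/8005)²·76.70²/59 = 11.999629
Sum = 15.083680 → 15.084.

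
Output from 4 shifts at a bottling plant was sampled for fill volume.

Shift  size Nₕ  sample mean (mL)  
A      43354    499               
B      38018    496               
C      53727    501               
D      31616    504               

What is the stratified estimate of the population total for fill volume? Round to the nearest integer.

83342265

Population total = Σ Nₕ·x̄ₕ (each stratum's size times its mean).
43354·499 + 38018·496 + 53727·501 + 31616·504 = 21633646 + 18856928 + 26917227 + 15934464 = 83342265.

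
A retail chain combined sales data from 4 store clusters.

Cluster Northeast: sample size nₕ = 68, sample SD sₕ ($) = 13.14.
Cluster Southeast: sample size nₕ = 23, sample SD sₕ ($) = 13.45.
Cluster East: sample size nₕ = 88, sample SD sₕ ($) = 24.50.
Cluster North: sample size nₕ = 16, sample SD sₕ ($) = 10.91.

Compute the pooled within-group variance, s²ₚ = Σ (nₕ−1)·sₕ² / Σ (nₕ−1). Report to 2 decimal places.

Degrees of freedom: 67 + 22 + 87 + 15 = 191.
Σ(nₕ−1)sₕ² = 67·172.6596 + 22·180.9025 + 87·600.25 + 15·119.0281 = 69555.2197.
s²ₚ = 69555.2197 / 191 = 364.1635... → 364.16.

364.16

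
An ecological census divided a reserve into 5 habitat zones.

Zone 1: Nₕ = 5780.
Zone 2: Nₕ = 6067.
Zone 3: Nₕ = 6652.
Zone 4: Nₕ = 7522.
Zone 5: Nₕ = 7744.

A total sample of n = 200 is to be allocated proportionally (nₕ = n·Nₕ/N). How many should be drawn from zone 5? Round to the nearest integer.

Share of zone 5 = 7744/33765 = 0.22935.
Allocate 200 × 0.22935 = 45.870... → 46.

46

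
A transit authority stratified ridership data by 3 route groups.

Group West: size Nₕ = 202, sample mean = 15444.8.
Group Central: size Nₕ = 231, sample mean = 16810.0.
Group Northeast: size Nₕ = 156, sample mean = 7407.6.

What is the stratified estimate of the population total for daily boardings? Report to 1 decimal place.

8158545.2

West: 202·15444.8 = 3119849.6
Central: 231·16810.0 = 3883110
Northeast: 156·7407.6 = 1155585.6
τ̂ = Σ Nₕx̄ₕ = 8158545.2.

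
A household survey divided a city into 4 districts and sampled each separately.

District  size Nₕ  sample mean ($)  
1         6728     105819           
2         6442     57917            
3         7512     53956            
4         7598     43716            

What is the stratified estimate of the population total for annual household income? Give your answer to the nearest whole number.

1: 6728·105819 = 711950232
2: 6442·57917 = 373101314
3: 7512·53956 = 405317472
4: 7598·43716 = 332154168
τ̂ = Σ Nₕx̄ₕ = 1822523186.

1822523186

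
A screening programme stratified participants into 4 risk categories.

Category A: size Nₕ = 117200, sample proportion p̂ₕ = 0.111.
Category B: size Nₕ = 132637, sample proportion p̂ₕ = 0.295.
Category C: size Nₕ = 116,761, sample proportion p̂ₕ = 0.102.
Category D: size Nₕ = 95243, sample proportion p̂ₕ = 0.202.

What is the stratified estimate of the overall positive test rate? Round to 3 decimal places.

0.180

Wₕ = Nₕ/N with N = 461841: 0.2538, 0.2872, 0.2528, 0.2062.
p̂_st = 0.2538·0.111 + 0.2872·0.295 + 0.2528·0.102 + 0.2062·0.202 ≈ 0.18033... → 0.180.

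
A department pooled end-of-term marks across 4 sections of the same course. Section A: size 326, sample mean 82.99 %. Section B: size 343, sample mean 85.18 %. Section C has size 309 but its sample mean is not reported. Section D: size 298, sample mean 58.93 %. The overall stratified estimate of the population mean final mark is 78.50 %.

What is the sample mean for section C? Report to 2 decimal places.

N = 326 + 343 + 309 + 298 = 1276.
Overall total = μ·N = 78.50·1276 = 100166.
Subtract the known strata: 326·82.99 + 343·85.18 + 298·58.93 = 73832.62.
Remaining total for section C: 100166 − 73832.62 = 26333.38.
Divide by its size: 26333.38 / 309 = 85.2213... → 85.22.

85.22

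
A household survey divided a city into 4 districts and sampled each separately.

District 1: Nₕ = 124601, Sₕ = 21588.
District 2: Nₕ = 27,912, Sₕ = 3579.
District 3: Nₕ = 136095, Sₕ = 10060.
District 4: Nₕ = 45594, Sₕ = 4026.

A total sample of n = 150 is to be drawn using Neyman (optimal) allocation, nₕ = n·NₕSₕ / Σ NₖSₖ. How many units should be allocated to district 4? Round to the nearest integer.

6

Σ NₕSₕ = 124601·21588 + 27912·3579 + 136095·10060 + 45594·4026 = 4342460580.
Share for 4: 183561444/4342460580 = 0.04227.
n_4 = 150 × 0.04227 = 6.341... → 6.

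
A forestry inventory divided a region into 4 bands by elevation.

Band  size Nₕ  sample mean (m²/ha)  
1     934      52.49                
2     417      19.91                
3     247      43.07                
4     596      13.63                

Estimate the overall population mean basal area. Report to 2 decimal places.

34.68

N = 2194; weights Wₕ = Nₕ/N = (0.4257, 0.1901, 0.1126, 0.2716).
x̄_st = Σ Wₕ·x̄ₕ = 0.4257·52.49 + 0.1901·19.91 + 0.1126·43.07 + 0.2716·13.63 ≈ 34.6809...
→ 34.68.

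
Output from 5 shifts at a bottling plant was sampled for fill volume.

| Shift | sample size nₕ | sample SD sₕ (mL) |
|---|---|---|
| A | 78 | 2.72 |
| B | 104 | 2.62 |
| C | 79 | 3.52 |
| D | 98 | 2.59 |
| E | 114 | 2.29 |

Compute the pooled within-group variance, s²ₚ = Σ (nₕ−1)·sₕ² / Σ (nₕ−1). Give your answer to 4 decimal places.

A: (78−1)·2.72² = 77·7.3984 = 569.6768
B: (104−1)·2.62² = 103·6.8644 = 707.0332
C: (79−1)·3.52² = 78·12.3904 = 966.4512
D: (98−1)·2.59² = 97·6.7081 = 650.6857
E: (114−1)·2.29² = 113·5.2441 = 592.5833
Numerator = 3486.4302; denominator = Σ(nₕ−1) = 468.
s²ₚ = 3486.4302/468 = 7.449637... → 7.4496.

7.4496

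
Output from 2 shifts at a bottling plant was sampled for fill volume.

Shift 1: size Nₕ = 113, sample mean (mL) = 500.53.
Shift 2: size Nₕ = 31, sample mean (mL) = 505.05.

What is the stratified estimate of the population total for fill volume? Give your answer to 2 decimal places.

72216.44

1: 113·500.53 = 56559.89
2: 31·505.05 = 15656.55
τ̂ = Σ Nₕx̄ₕ = 72216.44.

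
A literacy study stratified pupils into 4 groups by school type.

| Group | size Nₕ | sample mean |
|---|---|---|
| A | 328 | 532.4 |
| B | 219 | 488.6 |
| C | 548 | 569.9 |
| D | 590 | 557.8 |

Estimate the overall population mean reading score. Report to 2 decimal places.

x̄_st = (Σ Nₕx̄ₕ) / (Σ Nₕ) = (328·532.4 + 219·488.6 + 548·569.9 + 590·557.8) / 1685
= 923037.8 / 1685 = 547.7969... → 547.80.

547.80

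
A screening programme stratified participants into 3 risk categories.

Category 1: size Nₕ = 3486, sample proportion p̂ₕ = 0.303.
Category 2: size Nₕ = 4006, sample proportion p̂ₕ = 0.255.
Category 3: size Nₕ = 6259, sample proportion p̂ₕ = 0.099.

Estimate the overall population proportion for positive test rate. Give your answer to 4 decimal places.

0.1962

Wₕ = Nₕ/N with N = 13751: 0.2535, 0.2913, 0.4552.
p̂_st = 0.2535·0.303 + 0.2913·0.255 + 0.4552·0.099 ≈ 0.196162... → 0.1962.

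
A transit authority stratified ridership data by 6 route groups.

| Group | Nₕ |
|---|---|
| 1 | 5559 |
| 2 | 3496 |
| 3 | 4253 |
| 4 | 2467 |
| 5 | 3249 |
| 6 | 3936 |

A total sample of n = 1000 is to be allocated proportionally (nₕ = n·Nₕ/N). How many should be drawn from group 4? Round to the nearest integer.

107

Share of group 4 = 2467/22960 = 0.10745.
Allocate 1000 × 0.10745 = 107.448... → 107.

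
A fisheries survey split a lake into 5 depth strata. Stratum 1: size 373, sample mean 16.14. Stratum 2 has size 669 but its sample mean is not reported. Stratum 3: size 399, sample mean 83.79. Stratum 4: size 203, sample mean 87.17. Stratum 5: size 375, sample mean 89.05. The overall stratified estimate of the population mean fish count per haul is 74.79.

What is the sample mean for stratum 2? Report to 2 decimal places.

90.37

Σ Nₕx̄ₕ = N·μ, so 669·x̄_2 = 2019·74.79 − (373·16.14 + 399·83.79 + 203·87.17 + 375·89.05).
= 151001.01 − 90541.69 = 60459.32.
x̄_2 = 60459.32 / 669 = 90.3727... → 90.37.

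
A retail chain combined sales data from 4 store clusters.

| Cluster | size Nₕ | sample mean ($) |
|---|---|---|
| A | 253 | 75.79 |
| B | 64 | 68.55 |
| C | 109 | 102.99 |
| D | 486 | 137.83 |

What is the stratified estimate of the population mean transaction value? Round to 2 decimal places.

N = 912; weights Wₕ = Nₕ/N = (0.2774, 0.0702, 0.1195, 0.5329).
x̄_st = Σ Wₕ·x̄ₕ = 0.2774·75.79 + 0.0702·68.55 + 0.1195·102.99 + 0.5329·137.83 ≈ 111.5936...
→ 111.59.

111.59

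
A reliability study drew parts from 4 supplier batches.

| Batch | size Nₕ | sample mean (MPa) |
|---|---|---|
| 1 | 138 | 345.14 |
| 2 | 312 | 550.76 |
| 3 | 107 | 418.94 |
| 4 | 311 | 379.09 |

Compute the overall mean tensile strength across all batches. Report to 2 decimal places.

440.31

x̄_st = (Σ Nₕx̄ₕ) / (Σ Nₕ) = (138·345.14 + 312·550.76 + 107·418.94 + 311·379.09) / 868
= 382190.01 / 868 = 440.3111... → 440.31.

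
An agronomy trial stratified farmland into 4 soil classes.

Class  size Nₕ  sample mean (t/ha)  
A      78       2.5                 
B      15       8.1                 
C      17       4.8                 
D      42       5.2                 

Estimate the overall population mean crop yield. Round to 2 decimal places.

4.06

N = 78 + 15 + 17 + 42 = 152.
The stratified mean weights each stratum mean by its population share Nₕ/N.
Σ Nₕx̄ₕ = 78·2.5 + 15·8.1 + 17·4.8 + 42·5.2 = 195 + 121.5 + 81.6 + 218.4 = 616.5.
Divide by N: 616.5 / 152 = 4.0559... → 4.06.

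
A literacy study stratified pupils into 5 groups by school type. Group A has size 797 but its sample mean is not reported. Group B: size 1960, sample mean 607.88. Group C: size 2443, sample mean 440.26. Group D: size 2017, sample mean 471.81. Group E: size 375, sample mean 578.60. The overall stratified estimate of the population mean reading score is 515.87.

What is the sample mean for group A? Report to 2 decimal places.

603.35

N = 797 + 1960 + 2443 + 2017 + 375 = 7592.
Overall total = μ·N = 515.87·7592 = 3916485.04.
Subtract the known strata: 1960·607.88 + 2443·440.26 + 2017·471.81 + 375·578.60 = 3435615.75.
Remaining total for group A: 3916485.04 − 3435615.75 = 480869.29.
Divide by its size: 480869.29 / 797 = 603.3492... → 603.35.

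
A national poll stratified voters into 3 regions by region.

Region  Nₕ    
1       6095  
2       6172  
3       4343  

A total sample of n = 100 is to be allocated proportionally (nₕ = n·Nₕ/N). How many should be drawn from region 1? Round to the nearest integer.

Share of region 1 = 6095/16610 = 0.36695.
Allocate 100 × 0.36695 = 36.695... → 37.

37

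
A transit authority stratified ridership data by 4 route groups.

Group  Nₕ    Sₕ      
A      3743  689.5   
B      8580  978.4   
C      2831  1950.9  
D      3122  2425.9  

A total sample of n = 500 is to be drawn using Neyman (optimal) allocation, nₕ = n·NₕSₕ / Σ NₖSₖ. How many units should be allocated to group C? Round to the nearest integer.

115

A: NₕSₕ = 3743·689.5 = 2580798.5
B: NₕSₕ = 8580·978.4 = 8394672
C: NₕSₕ = 2831·1950.9 = 5522997.9
D: NₕSₕ = 3122·2425.9 = 7573659.8
Σ NₕSₕ = 24072128.2.
n_C = 500·5522997.9/24072128.2 = 114.718... → 115.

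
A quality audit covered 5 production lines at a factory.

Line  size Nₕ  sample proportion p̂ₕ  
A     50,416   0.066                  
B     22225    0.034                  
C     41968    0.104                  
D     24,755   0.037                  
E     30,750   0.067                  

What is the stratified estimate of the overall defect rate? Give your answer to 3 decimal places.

0.067

Wₕ = Nₕ/N with N = 170114: 0.2964, 0.1306, 0.2467, 0.1455, 0.1808.
p̂_st = 0.2964·0.066 + 0.1306·0.034 + 0.2467·0.104 + 0.1455·0.037 + 0.1808·0.067 ≈ 0.06715... → 0.067.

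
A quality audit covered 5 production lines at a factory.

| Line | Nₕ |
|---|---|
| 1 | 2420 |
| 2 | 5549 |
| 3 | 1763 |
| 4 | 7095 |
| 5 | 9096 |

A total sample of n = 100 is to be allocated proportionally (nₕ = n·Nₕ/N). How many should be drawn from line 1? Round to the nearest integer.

Share of line 1 = 2420/25923 = 0.09335.
Allocate 100 × 0.09335 = 9.335... → 9.

9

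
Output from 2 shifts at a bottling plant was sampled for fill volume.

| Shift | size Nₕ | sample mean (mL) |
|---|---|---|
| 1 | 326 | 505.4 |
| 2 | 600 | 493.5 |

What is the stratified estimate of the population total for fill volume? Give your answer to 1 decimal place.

460860.4

Population total = Σ Nₕ·x̄ₕ (each stratum's size times its mean).
326·505.4 + 600·493.5 = 164760.4 + 296100 = 460860.4.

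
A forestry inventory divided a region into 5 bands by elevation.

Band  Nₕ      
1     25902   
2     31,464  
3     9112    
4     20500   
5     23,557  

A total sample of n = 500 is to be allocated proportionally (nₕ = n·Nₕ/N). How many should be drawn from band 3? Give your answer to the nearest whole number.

41

Share of band 3 = 9112/110535 = 0.08244.
Allocate 500 × 0.08244 = 41.218... → 41.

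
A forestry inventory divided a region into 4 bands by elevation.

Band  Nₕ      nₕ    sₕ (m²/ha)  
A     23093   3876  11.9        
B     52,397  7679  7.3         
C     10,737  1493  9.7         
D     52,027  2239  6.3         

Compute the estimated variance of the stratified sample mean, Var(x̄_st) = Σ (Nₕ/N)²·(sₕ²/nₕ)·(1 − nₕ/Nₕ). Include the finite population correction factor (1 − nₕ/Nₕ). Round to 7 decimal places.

0.0044285

N = 138254. Term for each stratum: Wₕ²sₕ²/nₕ·(1−nₕ/Nₕ).
Var(x̄_st) = 0.0008482438 + 0.0008506961 + 0.0003272436 + 0.0024022879 = 0.0044284714 → 0.0044285.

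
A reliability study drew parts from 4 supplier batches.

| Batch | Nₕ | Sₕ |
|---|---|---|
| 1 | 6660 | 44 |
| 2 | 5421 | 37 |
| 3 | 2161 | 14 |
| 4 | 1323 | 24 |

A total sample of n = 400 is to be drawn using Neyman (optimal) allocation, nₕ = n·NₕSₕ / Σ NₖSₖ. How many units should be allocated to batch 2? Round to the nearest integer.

144

Σ NₕSₕ = 6660·44 + 5421·37 + 2161·14 + 1323·24 = 555623.
Share for 2: 200577/555623 = 0.36099.
n_2 = 400 × 0.36099 = 144.398... → 144.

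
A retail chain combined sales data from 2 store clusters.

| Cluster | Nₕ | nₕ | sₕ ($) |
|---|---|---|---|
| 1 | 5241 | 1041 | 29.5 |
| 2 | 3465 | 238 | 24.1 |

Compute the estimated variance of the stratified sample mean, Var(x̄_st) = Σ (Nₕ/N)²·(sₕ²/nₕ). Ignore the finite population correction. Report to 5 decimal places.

N = 8706; Wₕ = Nₕ/N.
cluster 1: (5241/8706)²·29.5²/1041 = 0.30295931
cluster 2: (3465/8706)²·24.1²/238 = 0.38656834
Sum = 0.68952764 → 0.68953.

0.68953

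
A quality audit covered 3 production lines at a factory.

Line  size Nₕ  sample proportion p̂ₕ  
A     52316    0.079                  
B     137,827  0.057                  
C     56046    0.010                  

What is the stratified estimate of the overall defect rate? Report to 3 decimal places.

0.051

Wₕ = Nₕ/N with N = 246189: 0.2125, 0.5598, 0.2277.
p̂_st = 0.2125·0.079 + 0.5598·0.057 + 0.2277·0.010 ≈ 0.05098... → 0.051.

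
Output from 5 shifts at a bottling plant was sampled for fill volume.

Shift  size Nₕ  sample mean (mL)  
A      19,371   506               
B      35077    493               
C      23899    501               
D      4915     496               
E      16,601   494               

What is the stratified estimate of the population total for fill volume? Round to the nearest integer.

49706820

A: 19371·506 = 9801726
B: 35077·493 = 17292961
C: 23899·501 = 11973399
D: 4915·496 = 2437840
E: 16601·494 = 8200894
τ̂ = Σ Nₕx̄ₕ = 49706820.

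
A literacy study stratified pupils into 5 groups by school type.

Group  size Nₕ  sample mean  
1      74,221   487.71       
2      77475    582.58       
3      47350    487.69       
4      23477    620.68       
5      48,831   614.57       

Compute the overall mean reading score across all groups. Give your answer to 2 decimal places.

N = 271354; weights Wₕ = Nₕ/N = (0.2735, 0.2855, 0.1745, 0.0865, 0.1800).
x̄_st = Σ Wₕ·x̄ₕ = 0.2735·487.71 + 0.2855·582.58 + 0.1745·487.69 + 0.0865·620.68 + 0.1800·614.57 ≈ 549.1262...
→ 549.13.

549.13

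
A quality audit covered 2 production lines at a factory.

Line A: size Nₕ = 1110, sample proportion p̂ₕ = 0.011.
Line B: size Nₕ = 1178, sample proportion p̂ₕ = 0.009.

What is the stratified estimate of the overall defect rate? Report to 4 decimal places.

N = 1110 + 1178 = 2288.
Overall proportion = Σ (Nₕ/N)·p̂ₕ.
Σ Nₕp̂ₕ = 12.21 + 10.602 = 22.812.
22.812 / 2288 = 0.009970... → 0.0100.

0.0100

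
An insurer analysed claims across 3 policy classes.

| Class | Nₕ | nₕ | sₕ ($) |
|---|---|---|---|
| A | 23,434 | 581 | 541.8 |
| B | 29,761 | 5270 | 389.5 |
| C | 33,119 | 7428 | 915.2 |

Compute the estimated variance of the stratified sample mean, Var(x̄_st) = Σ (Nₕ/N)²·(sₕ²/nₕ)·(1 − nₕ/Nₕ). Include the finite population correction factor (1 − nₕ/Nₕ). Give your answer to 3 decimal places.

52.013

N = 86314; Wₕ = Nₕ/N.
class A: (23434/86314)²·541.8²/581·(1 − 581/23434) = 36.318594
class B: (29761/86314)²·389.5²/5270·(1 − 5270/29761) = 2.816410
class C: (33119/86314)²·915.2²/7428·(1 − 7428/33119) = 12.878221
Sum = 52.013225 → 52.013.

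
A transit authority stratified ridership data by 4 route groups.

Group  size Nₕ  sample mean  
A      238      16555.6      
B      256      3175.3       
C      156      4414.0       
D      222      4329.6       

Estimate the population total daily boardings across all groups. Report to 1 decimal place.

6402864.8

Estimate total by summing Nₕ·x̄ₕ over strata.
238·16555.6 + 256·3175.3 + 156·4414.0 + 222·4329.6 = 3940232.8 + 812876.8 + 688584 + 961171.2 = 6402864.8.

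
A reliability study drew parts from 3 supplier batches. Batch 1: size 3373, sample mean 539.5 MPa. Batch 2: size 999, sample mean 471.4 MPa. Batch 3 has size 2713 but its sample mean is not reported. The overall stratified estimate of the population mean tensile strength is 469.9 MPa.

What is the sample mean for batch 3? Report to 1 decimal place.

N = 3373 + 999 + 2713 = 7085.
Overall total = μ·N = 469.9·7085 = 3329241.5.
Subtract the known strata: 3373·539.5 + 999·471.4 = 2290662.1.
Remaining total for batch 3: 3329241.5 − 2290662.1 = 1038579.4.
Divide by its size: 1038579.4 / 2713 = 382.816... → 382.8.

382.8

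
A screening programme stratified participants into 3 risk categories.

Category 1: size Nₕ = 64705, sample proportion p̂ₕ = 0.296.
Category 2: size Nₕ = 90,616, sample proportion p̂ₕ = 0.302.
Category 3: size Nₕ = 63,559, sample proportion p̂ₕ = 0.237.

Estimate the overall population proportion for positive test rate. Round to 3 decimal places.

0.281

N = 64705 + 90616 + 63559 = 218880.
Overall proportion = Σ (Nₕ/N)·p̂ₕ.
Σ Nₕp̂ₕ = 19152.68 + 27366.032 + 15063.483 = 61582.195.
61582.195 / 218880 = 0.28135... → 0.281.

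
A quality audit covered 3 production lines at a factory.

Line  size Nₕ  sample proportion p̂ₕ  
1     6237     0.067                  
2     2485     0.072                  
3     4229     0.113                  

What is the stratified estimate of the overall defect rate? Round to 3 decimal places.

N = 6237 + 2485 + 4229 = 12951.
Overall proportion = Σ (Nₕ/N)·p̂ₕ.
Σ Nₕp̂ₕ = 417.879 + 178.92 + 477.877 = 1074.676.
1074.676 / 12951 = 0.08298... → 0.083.

0.083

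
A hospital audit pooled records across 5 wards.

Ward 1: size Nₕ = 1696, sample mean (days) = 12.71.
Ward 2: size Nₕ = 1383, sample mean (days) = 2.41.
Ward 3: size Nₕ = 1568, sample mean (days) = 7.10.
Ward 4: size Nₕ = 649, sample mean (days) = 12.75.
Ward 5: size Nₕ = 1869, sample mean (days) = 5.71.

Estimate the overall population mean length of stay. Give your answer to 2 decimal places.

N = 1696 + 1383 + 1568 + 649 + 1869 = 7165.
Weight each subgroup mean by Nₕ/N and sum.
Σ Nₕx̄ₕ = 1696·12.71 + 1383·2.41 + 1568·7.10 + 649·12.75 + 1869·5.71 = 21556.16 + 3333.03 + 11132.8 + 8274.75 + 10671.99 = 54968.73.
Divide by N: 54968.73 / 7165 = 7.6718... → 7.67.

7.67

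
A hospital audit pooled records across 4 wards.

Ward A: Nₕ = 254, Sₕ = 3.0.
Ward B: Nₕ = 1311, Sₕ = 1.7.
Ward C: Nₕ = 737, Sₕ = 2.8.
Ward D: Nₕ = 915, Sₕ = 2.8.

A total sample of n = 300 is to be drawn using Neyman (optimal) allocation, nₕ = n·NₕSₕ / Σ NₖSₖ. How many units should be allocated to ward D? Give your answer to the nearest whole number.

101

A: NₕSₕ = 254·3.0 = 762
B: NₕSₕ = 1311·1.7 = 2228.7
C: NₕSₕ = 737·2.8 = 2063.6
D: NₕSₕ = 915·2.8 = 2562
Σ NₕSₕ = 7616.3.
n_D = 300·2562/7616.3 = 100.915... → 101.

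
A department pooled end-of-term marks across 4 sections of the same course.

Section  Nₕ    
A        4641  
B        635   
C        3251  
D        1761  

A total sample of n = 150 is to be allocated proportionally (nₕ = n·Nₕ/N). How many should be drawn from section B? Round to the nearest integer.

9

Share of section B = 635/10288 = 0.06172.
Allocate 150 × 0.06172 = 9.258... → 9.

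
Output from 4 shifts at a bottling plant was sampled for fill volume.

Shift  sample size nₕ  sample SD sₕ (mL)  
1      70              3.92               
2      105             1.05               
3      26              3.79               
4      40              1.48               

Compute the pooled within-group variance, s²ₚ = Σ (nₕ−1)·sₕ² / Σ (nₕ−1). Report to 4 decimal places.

6.8332

1: (70−1)·3.92² = 69·15.3664 = 1060.2816
2: (105−1)·1.05² = 104·1.1025 = 114.66
3: (26−1)·3.79² = 25·14.3641 = 359.1025
4: (40−1)·1.48² = 39·2.1904 = 85.4256
Numerator = 1619.4697; denominator = Σ(nₕ−1) = 237.
s²ₚ = 1619.4697/237 = 6.833205... → 6.8332.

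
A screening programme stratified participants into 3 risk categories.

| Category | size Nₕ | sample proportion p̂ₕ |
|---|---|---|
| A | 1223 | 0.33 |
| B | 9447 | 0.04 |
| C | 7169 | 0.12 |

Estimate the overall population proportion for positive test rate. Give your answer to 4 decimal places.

Wₕ = Nₕ/N with N = 17839: 0.0686, 0.5296, 0.4019.
p̂_st = 0.0686·0.33 + 0.5296·0.04 + 0.4019·0.12 ≈ 0.092032... → 0.0920.

0.0920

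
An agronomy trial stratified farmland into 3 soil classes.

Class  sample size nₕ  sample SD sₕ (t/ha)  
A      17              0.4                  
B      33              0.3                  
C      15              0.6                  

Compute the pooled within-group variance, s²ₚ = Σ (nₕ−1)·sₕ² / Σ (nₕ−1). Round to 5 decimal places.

0.16903

Degrees of freedom: 16 + 32 + 14 = 62.
Σ(nₕ−1)sₕ² = 16·0.16 + 32·0.09 + 14·0.36 = 10.48.
s²ₚ = 10.48 / 62 = 0.1690323... → 0.16903.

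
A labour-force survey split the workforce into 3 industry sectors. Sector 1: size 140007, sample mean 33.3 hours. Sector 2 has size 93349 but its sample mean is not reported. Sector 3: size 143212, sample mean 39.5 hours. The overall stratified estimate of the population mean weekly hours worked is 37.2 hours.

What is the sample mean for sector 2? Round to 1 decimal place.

39.5

Σ Nₕx̄ₕ = N·μ, so 93349·x̄_2 = 376568·37.2 − (140007·33.3 + 143212·39.5).
= 14008329.6 − 10319107.1 = 3689222.5.
x̄_2 = 3689222.5 / 93349 = 39.521... → 39.5.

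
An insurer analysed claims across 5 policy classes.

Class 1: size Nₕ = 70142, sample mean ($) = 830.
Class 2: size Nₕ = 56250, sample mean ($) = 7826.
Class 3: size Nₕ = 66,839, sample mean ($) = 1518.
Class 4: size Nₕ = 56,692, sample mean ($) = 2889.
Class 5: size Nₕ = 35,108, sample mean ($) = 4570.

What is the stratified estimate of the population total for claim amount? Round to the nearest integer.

1: 70142·830 = 58217860
2: 56250·7826 = 440212500
3: 66839·1518 = 101461602
4: 56692·2889 = 163783188
5: 35108·4570 = 160443560
τ̂ = Σ Nₕx̄ₕ = 924118710.

924118710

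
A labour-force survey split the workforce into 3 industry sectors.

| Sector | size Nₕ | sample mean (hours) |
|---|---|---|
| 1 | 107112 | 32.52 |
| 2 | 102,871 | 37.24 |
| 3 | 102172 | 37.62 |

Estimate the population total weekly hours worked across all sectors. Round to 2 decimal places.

11157908.92

Population total = Σ Nₕ·x̄ₕ (each stratum's size times its mean).
107112·32.52 + 102871·37.24 + 102172·37.62 = 3483282.24 + 3830916.04 + 3843710.64 = 11157908.92.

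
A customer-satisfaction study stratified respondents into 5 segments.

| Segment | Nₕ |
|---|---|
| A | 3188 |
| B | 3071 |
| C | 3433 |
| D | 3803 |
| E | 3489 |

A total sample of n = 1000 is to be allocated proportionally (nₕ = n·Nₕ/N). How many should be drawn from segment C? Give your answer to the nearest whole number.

202

N = 3188 + 3071 + 3433 + 3803 + 3489 = 16984.
n_C = 1000·3433/16984 = 202.131... → 202.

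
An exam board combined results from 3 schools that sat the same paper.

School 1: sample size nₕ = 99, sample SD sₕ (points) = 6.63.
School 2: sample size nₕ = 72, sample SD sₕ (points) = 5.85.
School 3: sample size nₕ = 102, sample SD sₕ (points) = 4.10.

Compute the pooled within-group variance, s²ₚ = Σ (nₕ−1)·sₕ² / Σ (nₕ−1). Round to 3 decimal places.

31.242

Degrees of freedom: 98 + 71 + 101 = 270.
Σ(nₕ−1)sₕ² = 98·43.9569 + 71·34.2225 + 101·16.81 = 8435.3837.
s²ₚ = 8435.3837 / 270 = 31.24216... → 31.242.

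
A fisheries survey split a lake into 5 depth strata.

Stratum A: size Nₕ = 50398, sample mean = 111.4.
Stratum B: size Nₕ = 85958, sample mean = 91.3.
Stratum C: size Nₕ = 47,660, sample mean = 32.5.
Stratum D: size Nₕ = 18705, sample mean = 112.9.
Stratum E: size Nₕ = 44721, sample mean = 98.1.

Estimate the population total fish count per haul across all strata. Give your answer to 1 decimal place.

21510177.2

Population total = Σ Nₕ·x̄ₕ (each stratum's size times its mean).
50398·111.4 + 85958·91.3 + 47660·32.5 + 18705·112.9 + 44721·98.1 = 5614337.2 + 7847965.4 + 1548950 + 2111794.5 + 4387130.1 = 21510177.2.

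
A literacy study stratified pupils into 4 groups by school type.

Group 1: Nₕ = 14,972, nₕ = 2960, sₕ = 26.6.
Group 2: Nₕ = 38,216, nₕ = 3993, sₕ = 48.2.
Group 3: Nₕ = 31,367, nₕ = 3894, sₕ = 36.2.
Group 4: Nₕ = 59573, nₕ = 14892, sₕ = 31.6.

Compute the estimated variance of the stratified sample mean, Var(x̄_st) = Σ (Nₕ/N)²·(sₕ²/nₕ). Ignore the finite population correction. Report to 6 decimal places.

0.070881

N = 144128; Wₕ = Nₕ/N.
group 1: (14972/144128)²·26.6²/2960 = 0.002579494
group 2: (38216/144128)²·48.2²/3993 = 0.040906140
group 3: (31367/144128)²·36.2²/3894 = 0.015939344
group 4: (59573/144128)²·31.6²/14892 = 0.011455746
Sum = 0.070880723 → 0.070881.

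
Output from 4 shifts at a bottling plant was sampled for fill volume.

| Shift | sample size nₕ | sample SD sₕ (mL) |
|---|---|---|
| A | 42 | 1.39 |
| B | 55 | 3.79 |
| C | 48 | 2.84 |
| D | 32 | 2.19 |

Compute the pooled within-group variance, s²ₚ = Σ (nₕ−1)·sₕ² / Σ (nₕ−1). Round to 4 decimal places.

A: (42−1)·1.39² = 41·1.9321 = 79.2161
B: (55−1)·3.79² = 54·14.3641 = 775.6614
C: (48−1)·2.84² = 47·8.0656 = 379.0832
D: (32−1)·2.19² = 31·4.7961 = 148.6791
Numerator = 1382.6398; denominator = Σ(nₕ−1) = 173.
s²ₚ = 1382.6398/173 = 7.992138... → 7.9921.

7.9921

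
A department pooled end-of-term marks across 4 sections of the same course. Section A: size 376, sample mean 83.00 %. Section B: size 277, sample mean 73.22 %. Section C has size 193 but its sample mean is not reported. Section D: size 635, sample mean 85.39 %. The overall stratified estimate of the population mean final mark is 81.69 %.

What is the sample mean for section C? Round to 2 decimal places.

N = 376 + 277 + 193 + 635 = 1481.
Overall total = μ·N = 81.69·1481 = 120982.89.
Subtract the known strata: 376·83.00 + 277·73.22 + 635·85.39 = 105712.59.
Remaining total for section C: 120982.89 − 105712.59 = 15270.3.
Divide by its size: 15270.3 / 193 = 79.1207... → 79.12.

79.12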